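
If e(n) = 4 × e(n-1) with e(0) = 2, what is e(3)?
Computing step by step:
e(0) = 2
e(1) = 4 × 2 = 8
e(2) = 4 × 8 = 32
e(3) = 4 × 32 = 128

128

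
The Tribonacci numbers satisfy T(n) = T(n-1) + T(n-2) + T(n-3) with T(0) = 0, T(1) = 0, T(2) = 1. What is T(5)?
Computing the sequence terms:
0, 0, 1, 1, 2, 4

4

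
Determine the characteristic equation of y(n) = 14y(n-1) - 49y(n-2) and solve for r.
Substitute y(n) = rⁿ and divide through by rⁿ⁻²: r² - 14r + 49 = 0
Factor: (r - 7)² = 0, so r = 7 (double root).
General solution: y(n) = (A + Bn)·7ⁿ

Characteristic: r² - 14r + 49 = 0, Roots: r = 7 (double root)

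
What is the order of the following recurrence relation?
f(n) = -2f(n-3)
The order is the largest lag k for which f(n-k) appears. Here the deepest term is f(n-3), so the order is 3.

Order 3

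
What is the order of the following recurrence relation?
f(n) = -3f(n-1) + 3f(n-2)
The order is the largest lag k for which f(n-k) appears. Here the deepest term is f(n-2), so the order is 2.

Order 2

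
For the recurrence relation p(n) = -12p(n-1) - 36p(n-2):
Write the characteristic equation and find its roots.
Substitute p(n) = rⁿ and divide through by rⁿ⁻²: r² + 12r + 36 = 0
Factor: (r + 6)² = 0, so r = -6 (double root).
General solution: p(n) = (A + Bn)·(-6)ⁿ

Characteristic: r² + 12r + 36 = 0, Roots: r = -6 (double root)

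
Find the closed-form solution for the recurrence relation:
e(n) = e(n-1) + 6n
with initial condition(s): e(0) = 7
Recurrence: e(n) = e(n-1) + 6n, initial: e(0) = 7.
Telescoping: e(n) = e(0) + 6·Σᵢ₌₁ⁿ i = 7 + 6·n(n+1)/2.

e(n) = 6·n(n+1)/2 + 7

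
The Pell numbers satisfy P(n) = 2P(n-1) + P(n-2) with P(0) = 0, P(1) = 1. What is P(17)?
Computing the sequence terms:
0, 1, 2, 5, 12, 29, 70, 169, 408, 985, 2378, 5741, 13860, 33461, 80782, 195025, 470832, 1136689

1136689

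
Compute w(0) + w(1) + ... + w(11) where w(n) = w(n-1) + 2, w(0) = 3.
Computing the sequence terms: 3, 5, 7, 9, 11, 13, 15, 17, 19, 21, 23, 25
Adding these values together:

168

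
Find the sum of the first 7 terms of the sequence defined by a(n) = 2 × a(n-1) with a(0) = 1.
Computing the sequence terms: 1, 2, 4, 8, 16, 32, 64
Adding these values together:

127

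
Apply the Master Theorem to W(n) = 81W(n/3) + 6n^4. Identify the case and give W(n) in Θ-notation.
Master Theorem template: W(n) = a·W(n/b) + f(n).
Here: a=81, b=3, f(n)=6n^4
Compute log_b(a) = log_3(81) = 4.
f(n) = 6n^4 = Θ(n^4). Case 2: W(n) = Θ(n^4 log n).

Case 2: W(n) = Θ(n^4 log n)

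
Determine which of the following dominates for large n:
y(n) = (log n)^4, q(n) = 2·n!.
Comparing growth rates:
Growth-rate hierarchy: log n ≺ any polynomial ≺ any exponential cⁿ (c>1) ≺ n! ≺ nⁿ.
factorial dominates polylogarithmic (log n)^4 asymptotically.

q(n) grows faster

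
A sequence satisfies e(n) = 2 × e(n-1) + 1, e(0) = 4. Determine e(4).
Computing step by step:
e(0) = 4
e(1) = 2 × 4 + 1 = 9
e(2) = 2 × 9 + 1 = 19
e(3) = 2 × 19 + 1 = 39
e(4) = 2 × 39 + 1 = 79

79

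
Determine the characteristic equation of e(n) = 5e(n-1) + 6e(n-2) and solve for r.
Substitute e(n) = rⁿ and divide through by rⁿ⁻²: r² - 5r - 6 = 0
Factor: (r - 6)(r + 1) = 0, so r = 6, -1.
General solution: e(n) = A·6ⁿ + B·(-1)ⁿ

Characteristic: r² - 5r - 6 = 0, Roots: r = 6, -1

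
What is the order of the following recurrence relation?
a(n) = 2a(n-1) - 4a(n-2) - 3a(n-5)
The order is the largest lag k for which a(n-k) appears. Here the deepest term is a(n-5), so the order is 5.

Order 5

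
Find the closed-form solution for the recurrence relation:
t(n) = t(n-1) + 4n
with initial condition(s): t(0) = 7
Recurrence: t(n) = t(n-1) + 4n, initial: t(0) = 7.
Telescoping: t(n) = t(0) + 4·Σᵢ₌₁ⁿ i = 7 + 4·n(n+1)/2.

t(n) = 4·n(n+1)/2 + 7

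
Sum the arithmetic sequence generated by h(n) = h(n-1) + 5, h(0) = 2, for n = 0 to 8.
Computing the sequence terms: 2, 7, 12, 17, 22, 27, 32, 37, 42
Adding these values together:

198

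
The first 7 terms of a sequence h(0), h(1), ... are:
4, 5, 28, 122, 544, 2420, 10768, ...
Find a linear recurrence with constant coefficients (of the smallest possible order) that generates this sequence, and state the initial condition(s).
Look for the lowest-order linear relation among consecutive terms.
Observation: h(n) - 4·h(n-1) - (2)·h(n-2) = 0 holds for the shown terms, and no order-1 relation h(n) = α·h(n-1) + β fits.
Check at n=3: 4·28 + (2)·5 = 122. ✓

h(n) = 4h(n-1) + 2h(n-2), h(0) = 4, h(1) = 5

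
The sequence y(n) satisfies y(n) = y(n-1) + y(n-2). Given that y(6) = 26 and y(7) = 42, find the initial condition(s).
Work backwards using y(k) = y(k+2) - y(k+1):
y(5) = y(7) - y(6) = 42 - 26 = 16
y(4) = y(6) - y(5) = 26 - 16 = 10
y(3) = y(5) - y(4) = 16 - 10 = 6
y(2) = y(4) - y(3) = 10 - 6 = 4
y(1) = y(3) - y(2) = 6 - 4 = 2
y(0) = y(2) - y(1) = 4 - 2 = 2

y(0) = 2, y(1) = 2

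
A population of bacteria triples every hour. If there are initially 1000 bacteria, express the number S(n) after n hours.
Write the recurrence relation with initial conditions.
Each hour multiplies the count by 3, so the count after n hours depends only on the count after n-1 hours: S(n) = 3 × S(n-1). The starting count gives S(0) = 1000.
Unrolling n times gives the closed form S(n) = 1000 × 3ⁿ.

S(n) = 3 × S(n-1), S(0) = 1000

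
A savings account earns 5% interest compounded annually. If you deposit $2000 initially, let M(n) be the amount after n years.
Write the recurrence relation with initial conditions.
Each year the balance grows by 5%, i.e. is multiplied by 1 + 5/100 = 1.05, so M(n) = 1.05 × M(n-1). The initial deposit gives M(0) = 2000.
Unrolling gives the closed form M(n) = 2000 × (1.05)ⁿ.

M(n) = 1.05 × M(n-1), M(0) = 2000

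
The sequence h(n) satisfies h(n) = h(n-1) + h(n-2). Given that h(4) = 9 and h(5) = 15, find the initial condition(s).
Work backwards using h(k) = h(k+2) - h(k+1):
h(3) = h(5) - h(4) = 15 - 9 = 6
h(2) = h(4) - h(3) = 9 - 6 = 3
h(1) = h(3) - h(2) = 6 - 3 = 3
h(0) = h(2) - h(1) = 3 - 3 = 0

h(0) = 0, h(1) = 3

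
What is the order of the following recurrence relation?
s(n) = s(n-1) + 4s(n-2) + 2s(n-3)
The order is the largest lag k for which s(n-k) appears. Here the deepest term is s(n-3), so the order is 3.

Order 3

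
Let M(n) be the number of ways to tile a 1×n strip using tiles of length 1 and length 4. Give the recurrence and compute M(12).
Condition on the last tile: it has length 1 (leaving a 1×(n-1) strip) or length 4 (leaving a 1×(n-4) strip), so M(n) = M(n-1) + M(n-4) (order-4 linear recurrence).
For 0 ≤ i < 4 only unit tiles fit, so M(i) = 1.
Iterating the recurrence: M(4) = 2, M(5) = 3, M(6) = 4, M(7) = 5, M(8) = 7, M(9) = 10, M(10) = 14, M(11) = 19, M(12) = 26.

M(n) = M(n-1) + M(n-4), with M(i) = 1 for 0 ≤ i < 4; M(12) = 26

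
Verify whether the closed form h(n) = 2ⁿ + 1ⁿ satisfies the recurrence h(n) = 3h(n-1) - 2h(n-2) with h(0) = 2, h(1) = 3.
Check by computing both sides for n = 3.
From the recurrence with h(0) = 2, h(1) = 3:
  h(0) = 2, h(1) = 3, h(2) = 5, h(3) = 9
  so the recurrence gives h(3) = 9.
From the proposed closed form h(n) = 2ⁿ + 1ⁿ:
  h(3) = 9.
Both sides give 9 at n = 3, and the initial condition(s) match, so the closed form is consistent.

Yes, the closed form is correct.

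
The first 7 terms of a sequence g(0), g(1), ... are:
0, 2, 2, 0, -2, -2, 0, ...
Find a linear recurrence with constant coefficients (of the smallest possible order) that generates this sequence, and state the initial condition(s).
Look for the lowest-order linear relation among consecutive terms.
Observation: g(n) - 1·g(n-1) - (-1)·g(n-2) = 0 holds for the shown terms, and no order-1 relation g(n) = α·g(n-1) + β fits.
Check at n=3: 1·2 + (-1)·2 = 0. ✓

g(n) = g(n-1) - g(n-2), g(0) = 0, g(1) = 2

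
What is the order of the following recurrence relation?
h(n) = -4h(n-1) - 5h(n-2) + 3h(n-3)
The order is the largest lag k for which h(n-k) appears. Here the deepest term is h(n-3), so the order is 3.

Order 3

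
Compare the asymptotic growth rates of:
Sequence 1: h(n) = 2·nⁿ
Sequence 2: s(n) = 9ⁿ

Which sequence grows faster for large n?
Comparing growth rates:
Growth-rate hierarchy: log n ≺ any polynomial ≺ any exponential cⁿ (c>1) ≺ n! ≺ nⁿ.
super-exponential nⁿ dominates exponential base 9 asymptotically.

h(n) grows faster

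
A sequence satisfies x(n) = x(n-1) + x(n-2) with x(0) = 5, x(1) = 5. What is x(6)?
Computing the sequence terms:
5, 5, 10, 15, 25, 40, 65

65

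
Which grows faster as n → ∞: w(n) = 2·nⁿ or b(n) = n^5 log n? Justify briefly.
Comparing growth rates:
Growth-rate hierarchy: log n ≺ any polynomial ≺ any exponential cⁿ (c>1) ≺ n! ≺ nⁿ.
super-exponential nⁿ dominates polynomial degree 5 (with log factor) asymptotically.

w(n) grows faster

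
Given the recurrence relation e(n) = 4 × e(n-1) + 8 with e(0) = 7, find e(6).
Computing step by step:
e(0) = 7
e(1) = 4 × 7 + 8 = 36
e(2) = 4 × 36 + 8 = 152
e(3) = 4 × 152 + 8 = 616
e(4) = 4 × 616 + 8 = 2472
e(5) = 4 × 2472 + 8 = 9896
e(6) = 4 × 9896 + 8 = 39592

39592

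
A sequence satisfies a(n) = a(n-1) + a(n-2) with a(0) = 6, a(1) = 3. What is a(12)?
Computing the sequence terms:
6, 3, 9, 12, 21, 33, 54, 87, 141, 228, 369, 597, 966

966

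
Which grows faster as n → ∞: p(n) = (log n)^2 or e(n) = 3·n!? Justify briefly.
Comparing growth rates:
Growth-rate hierarchy: log n ≺ any polynomial ≺ any exponential cⁿ (c>1) ≺ n! ≺ nⁿ.
factorial dominates polylogarithmic (log n)^2 asymptotically.

e(n) grows faster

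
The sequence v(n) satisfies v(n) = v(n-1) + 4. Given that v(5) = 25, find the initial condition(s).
v(5) = v(0) + 5·4, so v(0) = 25 - 20 = 5.

v(0) = 5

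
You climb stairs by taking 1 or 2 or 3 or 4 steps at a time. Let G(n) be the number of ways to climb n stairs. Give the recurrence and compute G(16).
Condition on the size of the last step (1 to 4): before it there were n-1, …, n-4 stairs climbed, and these cases are disjoint, so G(n) = G(n-1) + G(n-2) + G(n-3) + G(n-4) (order-4 linear recurrence).
Initial conditions by direct count (compositions of i into parts ≤ 4): G(1) = 1; G(2) = 2; G(3) = 4; G(4) = 8.
Iterating the recurrence: G(5) = 15, G(6) = 29, G(7) = 56, G(8) = 108, G(9) = 208, G(10) = 401, G(11) = 773, G(12) = 1490, G(13) = 2872, G(14) = 5536, G(15) = 10671, G(16) = 20569.

G(n) = G(n-1) + G(n-2) + G(n-3) + G(n-4), G(1) = 1, G(2) = 2, G(3) = 4, G(4) = 8; G(16) = 20569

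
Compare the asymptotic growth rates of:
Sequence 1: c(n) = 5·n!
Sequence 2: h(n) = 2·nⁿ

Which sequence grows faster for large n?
Comparing growth rates:
Growth-rate hierarchy: log n ≺ any polynomial ≺ any exponential cⁿ (c>1) ≺ n! ≺ nⁿ.
super-exponential nⁿ dominates factorial asymptotically.

h(n) grows faster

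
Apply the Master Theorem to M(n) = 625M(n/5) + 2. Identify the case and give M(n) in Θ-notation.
Master Theorem template: M(n) = a·M(n/b) + f(n).
Here: a=625, b=5, f(n)=2
Compute log_b(a) = log_5(625) = 4.
f(n) = 2 = O(n^(4-ε)) with ε = 4. Case 1: M(n) = Θ(n^log_b(a)) = Θ(n^4).

Case 1: M(n) = Θ(n^4)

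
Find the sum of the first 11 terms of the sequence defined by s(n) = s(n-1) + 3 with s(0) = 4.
Computing the sequence terms: 4, 7, 10, 13, 16, 19, 22, 25, 28, 31, 34
Adding these values together:

209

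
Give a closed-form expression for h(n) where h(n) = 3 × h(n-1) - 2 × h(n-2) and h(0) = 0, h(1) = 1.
Recurrence: h(n) = 3 × h(n-1) - 2 × h(n-2), initial: h(0) = 0, h(1) = 1.
Characteristic equation: r² - 3r + 2 = 0, which factors as (r - 2)(r - 1) = 0, so r = 2, 1. General solution h(n) = A·2ⁿ + B·1ⁿ. From h(0) = 0: A + B = 0. From h(1) = 1: 2A + 1B = 1. Solving gives A = 1, B = -1.

h(n) = 2ⁿ - 1ⁿ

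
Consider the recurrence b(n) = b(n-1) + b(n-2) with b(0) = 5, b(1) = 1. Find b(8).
Computing the sequence terms:
5, 1, 6, 7, 13, 20, 33, 53, 86

86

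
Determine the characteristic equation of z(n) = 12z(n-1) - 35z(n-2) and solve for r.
Substitute z(n) = rⁿ and divide through by rⁿ⁻²: r² - 12r + 35 = 0
Factor: (r - 7)(r - 5) = 0, so r = 7, 5.
General solution: z(n) = A·7ⁿ + B·5ⁿ

Characteristic: r² - 12r + 35 = 0, Roots: r = 7, 5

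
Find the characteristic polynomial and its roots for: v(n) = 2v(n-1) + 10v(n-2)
Substitute v(n) = rⁿ and divide through by rⁿ⁻²: r² - 2r - 10 = 0
Discriminant: 2² + 4·10 = 44, not a perfect square, so by the quadratic formula r = (2 ± √44)/2.
General solution: v(n) = A·r₁ⁿ + B·r₂ⁿ where r₁,r₂ = (2 ± √44)/2

Characteristic: r² - 2r - 10 = 0, Roots: r = (2 ± √44)/2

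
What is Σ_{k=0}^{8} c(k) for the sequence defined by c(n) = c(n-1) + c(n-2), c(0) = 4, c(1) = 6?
Computing the sequence terms: 4, 6, 10, 16, 26, 42, 68, 110, 178
Adding these values together:

460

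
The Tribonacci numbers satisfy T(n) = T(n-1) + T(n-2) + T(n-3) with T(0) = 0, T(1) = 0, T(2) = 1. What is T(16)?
Computing the sequence terms:
0, 0, 1, 1, 2, 4, 7, 13, 24, 44, 81, 149, 274, 504, 927, 1705, 3136

3136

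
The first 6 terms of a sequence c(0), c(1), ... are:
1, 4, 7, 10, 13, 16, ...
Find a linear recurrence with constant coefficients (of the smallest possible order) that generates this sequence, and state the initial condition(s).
Look for the lowest-order linear relation among consecutive terms.
Observation: consecutive differences are constant (= 3).
Check at n=2: 1·4 + 3 = 7. ✓

c(n) = c(n-1) + 3, c(0) = 1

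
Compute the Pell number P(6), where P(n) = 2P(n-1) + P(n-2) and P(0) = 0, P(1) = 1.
Computing the sequence terms:
0, 1, 2, 5, 12, 29, 70

70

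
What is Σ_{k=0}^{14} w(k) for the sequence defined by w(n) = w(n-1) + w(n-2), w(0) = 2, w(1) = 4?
Computing the sequence terms: 2, 4, 6, 10, 16, 26, 42, 68, 110, 178, 288, 466, 754, 1220, 1974
Adding these values together:

5164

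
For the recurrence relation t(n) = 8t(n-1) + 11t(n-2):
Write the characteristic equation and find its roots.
Substitute t(n) = rⁿ and divide through by rⁿ⁻²: r² - 8r - 11 = 0
Discriminant: 8² + 4·11 = 108, not a perfect square, so by the quadratic formula r = (8 ± √108)/2.
General solution: t(n) = A·r₁ⁿ + B·r₂ⁿ where r₁,r₂ = (8 ± √108)/2

Characteristic: r² - 8r - 11 = 0, Roots: r = (8 ± √108)/2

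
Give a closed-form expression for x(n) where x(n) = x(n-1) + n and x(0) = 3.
Recurrence: x(n) = x(n-1) + n, initial: x(0) = 3.
Telescoping: x(n) = x(0) + Σᵢ₌₁ⁿ i = 3 + n(n+1)/2.

x(n) = n(n+1)/2 + 3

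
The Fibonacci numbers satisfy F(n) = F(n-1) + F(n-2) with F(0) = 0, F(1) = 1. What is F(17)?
Computing the sequence terms:
0, 1, 1, 2, 3, 5, 8, 13, 21, 34, 55, 89, 144, 233, 377, 610, 987, 1597

1597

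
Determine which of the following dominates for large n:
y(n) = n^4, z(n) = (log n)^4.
Comparing growth rates:
Growth-rate hierarchy: log n ≺ any polynomial ≺ any exponential cⁿ (c>1) ≺ n! ≺ nⁿ.
polynomial degree 4 dominates polylogarithmic (log n)^4 asymptotically.

y(n) grows faster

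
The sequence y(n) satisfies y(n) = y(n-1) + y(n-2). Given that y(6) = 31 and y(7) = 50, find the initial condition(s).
Work backwards using y(k) = y(k+2) - y(k+1):
y(5) = y(7) - y(6) = 50 - 31 = 19
y(4) = y(6) - y(5) = 31 - 19 = 12
y(3) = y(5) - y(4) = 19 - 12 = 7
y(2) = y(4) - y(3) = 12 - 7 = 5
y(1) = y(3) - y(2) = 7 - 5 = 2
y(0) = y(2) - y(1) = 5 - 2 = 3

y(0) = 3, y(1) = 2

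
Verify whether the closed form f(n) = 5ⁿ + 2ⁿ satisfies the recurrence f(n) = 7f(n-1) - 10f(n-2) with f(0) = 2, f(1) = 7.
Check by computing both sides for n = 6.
From the recurrence with f(0) = 2, f(1) = 7:
  f(0) = 2, f(1) = 7, f(2) = 29, f(3) = 133, f(4) = 641, f(5) = 3157, f(6) = 15689
  so the recurrence gives f(6) = 15689.
From the proposed closed form f(n) = 5ⁿ + 2ⁿ:
  f(6) = 15689.
Both sides give 15689 at n = 6, and the initial condition(s) match, so the closed form is consistent.

Yes, the closed form is correct.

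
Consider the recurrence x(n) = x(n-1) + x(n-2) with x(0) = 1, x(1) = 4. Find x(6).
Computing the sequence terms:
1, 4, 5, 9, 14, 23, 37

37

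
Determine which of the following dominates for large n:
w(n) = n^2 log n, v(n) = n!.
Comparing growth rates:
Growth-rate hierarchy: log n ≺ any polynomial ≺ any exponential cⁿ (c>1) ≺ n! ≺ nⁿ.
factorial dominates polynomial degree 2 (with log factor) asymptotically.

v(n) grows faster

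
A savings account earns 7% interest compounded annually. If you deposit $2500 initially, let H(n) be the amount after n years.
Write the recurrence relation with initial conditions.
Each year the balance grows by 7%, i.e. is multiplied by 1 + 7/100 = 1.07, so H(n) = 1.07 × H(n-1). The initial deposit gives H(0) = 2500.
Unrolling gives the closed form H(n) = 2500 × (1.07)ⁿ.

H(n) = 1.07 × H(n-1), H(0) = 2500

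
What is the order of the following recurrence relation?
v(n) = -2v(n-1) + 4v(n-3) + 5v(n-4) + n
The order is the largest lag k for which v(n-k) appears. Here the deepest term is v(n-4) (the n term is non-homogeneous and does not affect the order), so the order is 4.

Order 4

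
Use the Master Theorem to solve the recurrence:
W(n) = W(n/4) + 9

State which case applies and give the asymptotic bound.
Master Theorem template: W(n) = a·W(n/b) + f(n).
Here: a=1, b=4, f(n)=9
Compute log_b(a) = log_4(1) = 0.
f(n) = 9 = Θ(1). Case 2: W(n) = Θ(log n).

Case 2: W(n) = Θ(log n)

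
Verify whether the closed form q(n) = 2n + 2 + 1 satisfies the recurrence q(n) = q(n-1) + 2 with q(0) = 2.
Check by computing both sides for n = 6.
From the recurrence with q(0) = 2:
  q(0) = 2, q(1) = 4, q(2) = 6, q(3) = 8, q(4) = 10, q(5) = 12, q(6) = 14
  so the recurrence gives q(6) = 14.
From the proposed closed form q(n) = 2n + 2 + 1:
  q(6) = 15.
The recurrence gives 14 but the closed form gives 15, so the closed form does not satisfy the recurrence.

No, the closed form is incorrect.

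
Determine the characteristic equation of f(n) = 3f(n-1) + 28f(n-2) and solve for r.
Substitute f(n) = rⁿ and divide through by rⁿ⁻²: r² - 3r - 28 = 0
Factor: (r - 7)(r + 4) = 0, so r = 7, -4.
General solution: f(n) = A·7ⁿ + B·(-4)ⁿ

Characteristic: r² - 3r - 28 = 0, Roots: r = 7, -4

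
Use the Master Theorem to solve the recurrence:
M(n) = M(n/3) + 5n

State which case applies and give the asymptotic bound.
Master Theorem template: M(n) = a·M(n/b) + f(n).
Here: a=1, b=3, f(n)=5n
Compute log_b(a) = log_3(1) = 0.
f(n) = 5n = Ω(n^(0+ε)) with ε = 1, and the regularity condition holds (a·f(n/b) = (a/b^1)·f(n) with a/b^1 = 3^-1 < 1). Case 3: M(n) = Θ(f(n)) = Θ(n).

Case 3: M(n) = Θ(n)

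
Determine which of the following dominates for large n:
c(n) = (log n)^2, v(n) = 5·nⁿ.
Comparing growth rates:
Growth-rate hierarchy: log n ≺ any polynomial ≺ any exponential cⁿ (c>1) ≺ n! ≺ nⁿ.
super-exponential nⁿ dominates polylogarithmic (log n)^2 asymptotically.

v(n) grows faster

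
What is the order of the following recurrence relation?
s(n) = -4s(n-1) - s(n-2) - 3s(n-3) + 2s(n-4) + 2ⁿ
The order is the largest lag k for which s(n-k) appears. Here the deepest term is s(n-4) (the 2ⁿ term is non-homogeneous and does not affect the order), so the order is 4.

Order 4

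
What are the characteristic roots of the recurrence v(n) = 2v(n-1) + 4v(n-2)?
Substitute v(n) = rⁿ and divide through by rⁿ⁻²: r² - 2r - 4 = 0
Discriminant: 2² + 4·4 = 20, not a perfect square, so by the quadratic formula r = (2 ± √20)/2.
General solution: v(n) = A·r₁ⁿ + B·r₂ⁿ where r₁,r₂ = (2 ± √20)/2

Characteristic: r² - 2r - 4 = 0, Roots: r = (2 ± √20)/2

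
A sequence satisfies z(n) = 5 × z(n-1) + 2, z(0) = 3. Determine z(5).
Computing step by step:
z(0) = 3
z(1) = 5 × 3 + 2 = 17
z(2) = 5 × 17 + 2 = 87
z(3) = 5 × 87 + 2 = 437
z(4) = 5 × 437 + 2 = 2187
z(5) = 5 × 2187 + 2 = 10937

10937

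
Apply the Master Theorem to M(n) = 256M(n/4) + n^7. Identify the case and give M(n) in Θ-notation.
Master Theorem template: M(n) = a·M(n/b) + f(n).
Here: a=256, b=4, f(n)=n^7
Compute log_b(a) = log_4(256) = 4.
f(n) = n^7 = Ω(n^(4+ε)) with ε = 3, and the regularity condition holds (a·f(n/b) = (a/b^7)·f(n) with a/b^7 = 4^-3 < 1). Case 3: M(n) = Θ(f(n)) = Θ(n^7).

Case 3: M(n) = Θ(n^7)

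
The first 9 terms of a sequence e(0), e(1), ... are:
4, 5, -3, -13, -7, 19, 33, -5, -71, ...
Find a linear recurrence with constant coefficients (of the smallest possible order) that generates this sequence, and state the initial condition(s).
Look for the lowest-order linear relation among consecutive terms.
Observation: e(n) - 1·e(n-1) - (-2)·e(n-2) = 0 holds for the shown terms, and no order-1 relation e(n) = α·e(n-1) + β fits.
Check at n=3: 1·-3 + (-2)·5 = -13. ✓

e(n) = e(n-1) - 2e(n-2), e(0) = 4, e(1) = 5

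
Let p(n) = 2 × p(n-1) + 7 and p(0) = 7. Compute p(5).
Computing step by step:
p(0) = 7
p(1) = 2 × 7 + 7 = 21
p(2) = 2 × 21 + 7 = 49
p(3) = 2 × 49 + 7 = 105
p(4) = 2 × 105 + 7 = 217
p(5) = 2 × 217 + 7 = 441

441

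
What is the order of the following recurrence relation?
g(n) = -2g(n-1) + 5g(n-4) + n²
The order is the largest lag k for which g(n-k) appears. Here the deepest term is g(n-4) (the n² term is non-homogeneous and does not affect the order), so the order is 4.

Order 4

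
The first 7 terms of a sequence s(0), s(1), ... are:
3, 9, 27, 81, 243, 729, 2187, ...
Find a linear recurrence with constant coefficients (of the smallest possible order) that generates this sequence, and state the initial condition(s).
Look for the lowest-order linear relation among consecutive terms.
Observation: each term is 3× the previous.
Check at n=2: 3·9 = 27. ✓

s(n) = 3 × s(n-1), s(0) = 3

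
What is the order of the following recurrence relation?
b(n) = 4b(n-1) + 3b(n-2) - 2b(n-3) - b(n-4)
The order is the largest lag k for which b(n-k) appears. Here the deepest term is b(n-4), so the order is 4.

Order 4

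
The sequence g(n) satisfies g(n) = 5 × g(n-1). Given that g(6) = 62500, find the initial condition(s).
In general g(n) = 5ⁿ · g(0). At n = 6: g(0) = g(6) / 5^6 = 62500 / 15625 = 4.

g(0) = 4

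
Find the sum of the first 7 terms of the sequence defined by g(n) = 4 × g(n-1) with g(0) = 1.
Computing the sequence terms: 1, 4, 16, 64, 256, 1024, 4096
Adding these values together:

5461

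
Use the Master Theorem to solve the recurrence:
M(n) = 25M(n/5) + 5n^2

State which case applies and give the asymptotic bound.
Master Theorem template: M(n) = a·M(n/b) + f(n).
Here: a=25, b=5, f(n)=5n^2
Compute log_b(a) = log_5(25) = 2.
f(n) = 5n^2 = Θ(n^2). Case 2: M(n) = Θ(n^2 log n).

Case 2: M(n) = Θ(n^2 log n)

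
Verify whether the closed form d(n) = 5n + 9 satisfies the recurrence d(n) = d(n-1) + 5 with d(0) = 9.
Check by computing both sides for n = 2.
From the recurrence with d(0) = 9:
  d(0) = 9, d(1) = 14, d(2) = 19
  so the recurrence gives d(2) = 19.
From the proposed closed form d(n) = 5n + 9:
  d(2) = 19.
Both sides give 19 at n = 2, and the initial condition(s) match, so the closed form is consistent.

Yes, the closed form is correct.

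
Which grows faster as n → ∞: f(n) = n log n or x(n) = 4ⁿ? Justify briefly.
Comparing growth rates:
Growth-rate hierarchy: log n ≺ any polynomial ≺ any exponential cⁿ (c>1) ≺ n! ≺ nⁿ.
exponential base 4 dominates polynomial degree 1 (with log factor) asymptotically.

x(n) grows faster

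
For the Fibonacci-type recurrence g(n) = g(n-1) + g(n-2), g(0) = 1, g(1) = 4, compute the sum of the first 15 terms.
Computing the sequence terms: 1, 4, 5, 9, 14, 23, 37, 60, 97, 157, 254, 411, 665, 1076, 1741
Adding these values together:

4554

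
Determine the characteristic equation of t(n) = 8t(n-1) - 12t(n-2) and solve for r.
Substitute t(n) = rⁿ and divide through by rⁿ⁻²: r² - 8r + 12 = 0
Factor: (r - 6)(r - 2) = 0, so r = 6, 2.
General solution: t(n) = A·6ⁿ + B·2ⁿ

Characteristic: r² - 8r + 12 = 0, Roots: r = 6, 2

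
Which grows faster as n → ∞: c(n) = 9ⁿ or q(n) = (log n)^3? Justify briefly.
Comparing growth rates:
Growth-rate hierarchy: log n ≺ any polynomial ≺ any exponential cⁿ (c>1) ≺ n! ≺ nⁿ.
exponential base 9 dominates polylogarithmic (log n)^3 asymptotically.

c(n) grows faster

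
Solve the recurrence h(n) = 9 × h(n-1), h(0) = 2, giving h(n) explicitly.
Recurrence: h(n) = 9 × h(n-1), initial: h(0) = 2.
Each term is 9 times the previous, so this is geometric with ratio 9. After n steps: h(n) = h(0)·9ⁿ = 2·9ⁿ.

h(n) = 2·9ⁿ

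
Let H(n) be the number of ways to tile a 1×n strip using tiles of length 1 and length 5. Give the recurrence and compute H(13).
Condition on the last tile: it has length 1 (leaving a 1×(n-1) strip) or length 5 (leaving a 1×(n-5) strip), so H(n) = H(n-1) + H(n-5) (order-5 linear recurrence).
For 0 ≤ i < 5 only unit tiles fit, so H(i) = 1.
Iterating the recurrence: H(5) = 2, H(6) = 3, H(7) = 4, H(8) = 5, H(9) = 6, H(10) = 8, H(11) = 11, H(12) = 15, H(13) = 20.

H(n) = H(n-1) + H(n-5), with H(i) = 1 for 0 ≤ i < 5; H(13) = 20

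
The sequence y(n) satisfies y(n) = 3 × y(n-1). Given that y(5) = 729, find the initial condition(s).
In general y(n) = 3ⁿ · y(0). At n = 5: y(0) = y(5) / 3^5 = 729 / 243 = 3.

y(0) = 3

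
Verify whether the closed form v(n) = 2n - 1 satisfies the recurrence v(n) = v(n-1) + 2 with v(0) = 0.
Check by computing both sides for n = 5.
From the recurrence with v(0) = 0:
  v(0) = 0, v(1) = 2, v(2) = 4, v(3) = 6, v(4) = 8, v(5) = 10
  so the recurrence gives v(5) = 10.
From the proposed closed form v(n) = 2n - 1:
  v(5) = 9.
The recurrence gives 10 but the closed form gives 9, so the closed form does not satisfy the recurrence.

No, the closed form is incorrect.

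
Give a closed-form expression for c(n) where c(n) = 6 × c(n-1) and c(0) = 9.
Recurrence: c(n) = 6 × c(n-1), initial: c(0) = 9.
Each term is 6 times the previous, so this is geometric with ratio 6. After n steps: c(n) = c(0)·6ⁿ = 9·6ⁿ.

c(n) = 9·6ⁿ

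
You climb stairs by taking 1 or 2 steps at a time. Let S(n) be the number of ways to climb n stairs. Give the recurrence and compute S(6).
Condition on the size of the last step (1 to 2): before it there were n-1, …, n-2 stairs climbed, and these cases are disjoint, so S(n) = S(n-1) + S(n-2) (Fibonacci-type sequence).
Initial conditions by direct count (compositions of i into parts ≤ 2): S(1) = 1; S(2) = 2.
Iterating the recurrence: S(3) = 3, S(4) = 5, S(5) = 8, S(6) = 13.

S(n) = S(n-1) + S(n-2), S(1) = 1, S(2) = 2; S(6) = 13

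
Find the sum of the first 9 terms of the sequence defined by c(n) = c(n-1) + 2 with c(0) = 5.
Computing the sequence terms: 5, 7, 9, 11, 13, 15, 17, 19, 21
Adding these values together:

117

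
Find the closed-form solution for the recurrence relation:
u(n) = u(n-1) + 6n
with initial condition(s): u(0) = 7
Recurrence: u(n) = u(n-1) + 6n, initial: u(0) = 7.
Telescoping: u(n) = u(0) + 6·Σᵢ₌₁ⁿ i = 7 + 6·n(n+1)/2.

u(n) = 6·n(n+1)/2 + 7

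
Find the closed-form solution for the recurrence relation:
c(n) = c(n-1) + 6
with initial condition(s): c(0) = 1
Recurrence: c(n) = c(n-1) + 6, initial: c(0) = 1.
Each step adds 6, so c(n) = c(0) + 6n = 6n + 1.

c(n) = 6n + 1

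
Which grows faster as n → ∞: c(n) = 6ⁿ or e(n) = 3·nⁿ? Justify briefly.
Comparing growth rates:
Growth-rate hierarchy: log n ≺ any polynomial ≺ any exponential cⁿ (c>1) ≺ n! ≺ nⁿ.
super-exponential nⁿ dominates exponential base 6 asymptotically.

e(n) grows faster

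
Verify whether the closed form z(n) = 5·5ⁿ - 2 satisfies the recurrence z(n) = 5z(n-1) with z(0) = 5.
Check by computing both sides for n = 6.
From the recurrence with z(0) = 5:
  z(0) = 5, z(1) = 25, z(2) = 125, z(3) = 625, z(4) = 3125, z(5) = 15625, z(6) = 78125
  so the recurrence gives z(6) = 78125.
From the proposed closed form z(n) = 5·5ⁿ - 2:
  z(6) = 78123.
The recurrence gives 78125 but the closed form gives 78123, so the closed form does not satisfy the recurrence.

No, the closed form is incorrect.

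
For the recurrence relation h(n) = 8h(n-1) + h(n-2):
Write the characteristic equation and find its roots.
Substitute h(n) = rⁿ and divide through by rⁿ⁻²: r² - 8r - 1 = 0
Discriminant: 8² + 4·1 = 68, not a perfect square, so by the quadratic formula r = (8 ± √68)/2.
General solution: h(n) = A·r₁ⁿ + B·r₂ⁿ where r₁,r₂ = (8 ± √68)/2

Characteristic: r² - 8r - 1 = 0, Roots: r = (8 ± √68)/2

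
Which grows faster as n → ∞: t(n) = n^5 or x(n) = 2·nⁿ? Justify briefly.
Comparing growth rates:
Growth-rate hierarchy: log n ≺ any polynomial ≺ any exponential cⁿ (c>1) ≺ n! ≺ nⁿ.
super-exponential nⁿ dominates polynomial degree 5 asymptotically.

x(n) grows faster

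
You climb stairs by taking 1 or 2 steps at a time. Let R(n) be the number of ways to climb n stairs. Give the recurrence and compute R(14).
Condition on the size of the last step (1 to 2): before it there were n-1, …, n-2 stairs climbed, and these cases are disjoint, so R(n) = R(n-1) + R(n-2) (Fibonacci-type sequence).
Initial conditions by direct count (compositions of i into parts ≤ 2): R(1) = 1; R(2) = 2.
Iterating the recurrence: R(3) = 3, R(4) = 5, R(5) = 8, R(6) = 13, R(7) = 21, R(8) = 34, R(9) = 55, R(10) = 89, R(11) = 144, R(12) = 233, R(13) = 377, R(14) = 610.

R(n) = R(n-1) + R(n-2), R(1) = 1, R(2) = 2; R(14) = 610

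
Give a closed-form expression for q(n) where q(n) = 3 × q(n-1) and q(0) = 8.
Recurrence: q(n) = 3 × q(n-1), initial: q(0) = 8.
Each term is 3 times the previous, so this is geometric with ratio 3. After n steps: q(n) = q(0)·3ⁿ = 8·3ⁿ.

q(n) = 8·3ⁿ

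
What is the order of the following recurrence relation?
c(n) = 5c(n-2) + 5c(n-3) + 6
The order is the largest lag k for which c(n-k) appears. Here the deepest term is c(n-3) (the 6 term is non-homogeneous and does not affect the order), so the order is 3.

Order 3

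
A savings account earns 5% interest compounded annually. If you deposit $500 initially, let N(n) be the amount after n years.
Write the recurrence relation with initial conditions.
Each year the balance grows by 5%, i.e. is multiplied by 1 + 5/100 = 1.05, so N(n) = 1.05 × N(n-1). The initial deposit gives N(0) = 500.
Unrolling gives the closed form N(n) = 500 × (1.05)ⁿ.

N(n) = 1.05 × N(n-1), N(0) = 500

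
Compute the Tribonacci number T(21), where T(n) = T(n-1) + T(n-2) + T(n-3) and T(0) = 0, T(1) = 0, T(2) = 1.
Computing the sequence terms:
0, 0, 1, 1, 2, 4, 7, 13, 24, 44, 81, 149, 274, 504, 927, 1705, 3136, 5768, 10609, 19513, 35890, 66012

66012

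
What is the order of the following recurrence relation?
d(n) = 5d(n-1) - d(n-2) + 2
The order is the largest lag k for which d(n-k) appears. Here the deepest term is d(n-2) (the 2 term is non-homogeneous and does not affect the order), so the order is 2.

Order 2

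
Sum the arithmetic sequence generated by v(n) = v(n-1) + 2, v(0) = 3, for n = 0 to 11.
Computing the sequence terms: 3, 5, 7, 9, 11, 13, 15, 17, 19, 21, 23, 25
Adding these values together:

168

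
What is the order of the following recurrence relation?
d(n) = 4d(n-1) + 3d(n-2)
The order is the largest lag k for which d(n-k) appears. Here the deepest term is d(n-2), so the order is 2.

Order 2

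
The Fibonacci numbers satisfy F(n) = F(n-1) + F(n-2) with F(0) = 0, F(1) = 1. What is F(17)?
Computing the sequence terms:
0, 1, 1, 2, 3, 5, 8, 13, 21, 34, 55, 89, 144, 233, 377, 610, 987, 1597

1597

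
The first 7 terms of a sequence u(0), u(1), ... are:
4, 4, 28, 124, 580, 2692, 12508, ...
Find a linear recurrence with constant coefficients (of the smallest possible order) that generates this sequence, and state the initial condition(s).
Look for the lowest-order linear relation among consecutive terms.
Observation: u(n) - 4·u(n-1) - (3)·u(n-2) = 0 holds for the shown terms, and no order-1 relation u(n) = α·u(n-1) + β fits.
Check at n=3: 4·28 + (3)·4 = 124. ✓

u(n) = 4u(n-1) + 3u(n-2), u(0) = 4, u(1) = 4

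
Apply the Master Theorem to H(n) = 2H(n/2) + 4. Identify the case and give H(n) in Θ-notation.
Master Theorem template: H(n) = a·H(n/b) + f(n).
Here: a=2, b=2, f(n)=4
Compute log_b(a) = log_2(2) = 1.
f(n) = 4 = O(n^(1-ε)) with ε = 1. Case 1: H(n) = Θ(n^log_b(a)) = Θ(n).

Case 1: H(n) = Θ(n)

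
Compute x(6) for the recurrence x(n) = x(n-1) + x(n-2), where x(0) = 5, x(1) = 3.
Computing the sequence terms:
5, 3, 8, 11, 19, 30, 49

49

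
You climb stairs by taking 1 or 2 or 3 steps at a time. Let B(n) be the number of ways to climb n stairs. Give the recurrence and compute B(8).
Condition on the size of the last step (1 to 3): before it there were n-1, …, n-3 stairs climbed, and these cases are disjoint, so B(n) = B(n-1) + B(n-2) + B(n-3) (order-3 linear recurrence).
Initial conditions by direct count (compositions of i into parts ≤ 3): B(1) = 1; B(2) = 2; B(3) = 4.
Iterating the recurrence: B(4) = 7, B(5) = 13, B(6) = 24, B(7) = 44, B(8) = 81.

B(n) = B(n-1) + B(n-2) + B(n-3), B(1) = 1, B(2) = 2, B(3) = 4; B(8) = 81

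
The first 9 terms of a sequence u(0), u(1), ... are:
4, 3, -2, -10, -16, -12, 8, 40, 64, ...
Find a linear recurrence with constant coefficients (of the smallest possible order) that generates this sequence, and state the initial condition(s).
Look for the lowest-order linear relation among consecutive terms.
Observation: u(n) - 2·u(n-1) - (-2)·u(n-2) = 0 holds for the shown terms, and no order-1 relation u(n) = α·u(n-1) + β fits.
Check at n=3: 2·-2 + (-2)·3 = -10. ✓

u(n) = 2u(n-1) - 2u(n-2), u(0) = 4, u(1) = 3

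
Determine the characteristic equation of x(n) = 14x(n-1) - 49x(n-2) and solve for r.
Substitute x(n) = rⁿ and divide through by rⁿ⁻²: r² - 14r + 49 = 0
Factor: (r - 7)² = 0, so r = 7 (double root).
General solution: x(n) = (A + Bn)·7ⁿ

Characteristic: r² - 14r + 49 = 0, Roots: r = 7 (double root)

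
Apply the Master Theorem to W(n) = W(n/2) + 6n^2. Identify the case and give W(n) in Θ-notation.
Master Theorem template: W(n) = a·W(n/b) + f(n).
Here: a=1, b=2, f(n)=6n^2
Compute log_b(a) = log_2(1) = 0.
f(n) = 6n^2 = Ω(n^(0+ε)) with ε = 2, and the regularity condition holds (a·f(n/b) = (a/b^2)·f(n) with a/b^2 = 2^-2 < 1). Case 3: W(n) = Θ(f(n)) = Θ(n^2).

Case 3: W(n) = Θ(n^2)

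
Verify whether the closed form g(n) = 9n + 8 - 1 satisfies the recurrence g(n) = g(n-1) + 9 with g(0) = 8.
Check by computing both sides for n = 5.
From the recurrence with g(0) = 8:
  g(0) = 8, g(1) = 17, g(2) = 26, g(3) = 35, g(4) = 44, g(5) = 53
  so the recurrence gives g(5) = 53.
From the proposed closed form g(n) = 9n + 8 - 1:
  g(5) = 52.
The recurrence gives 53 but the closed form gives 52, so the closed form does not satisfy the recurrence.

No, the closed form is incorrect.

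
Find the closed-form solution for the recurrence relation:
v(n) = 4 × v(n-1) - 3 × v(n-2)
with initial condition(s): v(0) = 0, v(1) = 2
Recurrence: v(n) = 4 × v(n-1) - 3 × v(n-2), initial: v(0) = 0, v(1) = 2.
Characteristic equation: r² - 4r + 3 = 0, which factors as (r - 3)(r - 1) = 0, so r = 3, 1. General solution v(n) = A·3ⁿ + B·1ⁿ. From v(0) = 0: A + B = 0. From v(1) = 2: 3A + 1B = 2. Solving gives A = 1, B = -1.

v(n) = 3ⁿ - 1ⁿ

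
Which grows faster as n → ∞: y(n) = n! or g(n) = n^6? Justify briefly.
Comparing growth rates:
Growth-rate hierarchy: log n ≺ any polynomial ≺ any exponential cⁿ (c>1) ≺ n! ≺ nⁿ.
factorial dominates polynomial degree 6 asymptotically.

y(n) grows faster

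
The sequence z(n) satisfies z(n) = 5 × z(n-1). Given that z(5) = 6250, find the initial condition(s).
In general z(n) = 5ⁿ · z(0). At n = 5: z(0) = z(5) / 5^5 = 6250 / 3125 = 2.

z(0) = 2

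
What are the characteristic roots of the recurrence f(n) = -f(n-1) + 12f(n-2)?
Substitute f(n) = rⁿ and divide through by rⁿ⁻²: r² + r - 12 = 0
Factor: (r - 3)(r + 4) = 0, so r = 3, -4.
General solution: f(n) = A·3ⁿ + B·(-4)ⁿ

Characteristic: r² + r - 12 = 0, Roots: r = 3, -4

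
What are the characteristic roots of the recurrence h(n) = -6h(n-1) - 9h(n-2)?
Substitute h(n) = rⁿ and divide through by rⁿ⁻²: r² + 6r + 9 = 0
Factor: (r + 3)² = 0, so r = -3 (double root).
General solution: h(n) = (A + Bn)·(-3)ⁿ

Characteristic: r² + 6r + 9 = 0, Roots: r = -3 (double root)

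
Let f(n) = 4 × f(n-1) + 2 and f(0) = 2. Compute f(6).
Computing step by step:
f(0) = 2
f(1) = 4 × 2 + 2 = 10
f(2) = 4 × 10 + 2 = 42
f(3) = 4 × 42 + 2 = 170
f(4) = 4 × 170 + 2 = 682
f(5) = 4 × 682 + 2 = 2730
f(6) = 4 × 2730 + 2 = 10922

10922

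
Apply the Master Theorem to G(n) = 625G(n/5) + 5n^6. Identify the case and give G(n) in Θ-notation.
Master Theorem template: G(n) = a·G(n/b) + f(n).
Here: a=625, b=5, f(n)=5n^6
Compute log_b(a) = log_5(625) = 4.
f(n) = 5n^6 = Ω(n^(4+ε)) with ε = 2, and the regularity condition holds (a·f(n/b) = (a/b^6)·f(n) with a/b^6 = 5^-2 < 1). Case 3: G(n) = Θ(f(n)) = Θ(n^6).

Case 3: G(n) = Θ(n^6)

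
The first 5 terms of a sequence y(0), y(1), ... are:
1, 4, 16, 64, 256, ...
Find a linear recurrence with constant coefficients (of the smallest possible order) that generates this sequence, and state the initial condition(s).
Look for the lowest-order linear relation among consecutive terms.
Observation: each term is 4× the previous.
Check at n=2: 4·4 = 16. ✓

y(n) = 4 × y(n-1), y(0) = 1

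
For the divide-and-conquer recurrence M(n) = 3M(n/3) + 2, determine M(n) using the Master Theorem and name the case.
Master Theorem template: M(n) = a·M(n/b) + f(n).
Here: a=3, b=3, f(n)=2
Compute log_b(a) = log_3(3) = 1.
f(n) = 2 = O(n^(1-ε)) with ε = 1. Case 1: M(n) = Θ(n^log_b(a)) = Θ(n).

Case 1: M(n) = Θ(n)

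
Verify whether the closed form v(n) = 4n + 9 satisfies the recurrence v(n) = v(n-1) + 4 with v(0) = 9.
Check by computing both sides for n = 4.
From the recurrence with v(0) = 9:
  v(0) = 9, v(1) = 13, v(2) = 17, v(3) = 21, v(4) = 25
  so the recurrence gives v(4) = 25.
From the proposed closed form v(n) = 4n + 9:
  v(4) = 25.
Both sides give 25 at n = 4, and the initial condition(s) match, so the closed form is consistent.

Yes, the closed form is correct.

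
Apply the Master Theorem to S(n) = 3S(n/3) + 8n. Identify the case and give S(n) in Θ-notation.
Master Theorem template: S(n) = a·S(n/b) + f(n).
Here: a=3, b=3, f(n)=8n
Compute log_b(a) = log_3(3) = 1.
f(n) = 8n = Θ(n). Case 2: S(n) = Θ(n log n).

Case 2: S(n) = Θ(n log n)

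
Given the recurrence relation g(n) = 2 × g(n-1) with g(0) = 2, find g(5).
Computing step by step:
g(0) = 2
g(1) = 2 × 2 = 4
g(2) = 2 × 4 = 8
g(3) = 2 × 8 = 16
g(4) = 2 × 16 = 32
g(5) = 2 × 32 = 64

64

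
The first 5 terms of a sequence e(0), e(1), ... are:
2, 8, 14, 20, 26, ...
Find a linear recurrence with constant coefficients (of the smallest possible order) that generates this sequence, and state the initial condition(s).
Look for the lowest-order linear relation among consecutive terms.
Observation: consecutive differences are constant (= 6).
Check at n=2: 1·8 + 6 = 14. ✓

e(n) = e(n-1) + 6, e(0) = 2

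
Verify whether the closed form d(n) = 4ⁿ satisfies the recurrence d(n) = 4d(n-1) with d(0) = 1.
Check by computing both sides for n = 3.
From the recurrence with d(0) = 1:
  d(0) = 1, d(1) = 4, d(2) = 16, d(3) = 64
  so the recurrence gives d(3) = 64.
From the proposed closed form d(n) = 4ⁿ:
  d(3) = 64.
Both sides give 64 at n = 3, and the initial condition(s) match, so the closed form is consistent.

Yes, the closed form is correct.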